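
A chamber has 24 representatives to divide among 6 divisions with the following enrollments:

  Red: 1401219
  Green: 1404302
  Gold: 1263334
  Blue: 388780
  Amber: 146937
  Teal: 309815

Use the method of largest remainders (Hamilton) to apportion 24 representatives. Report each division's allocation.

Red=7; Green=7; Gold=6; Blue=2; Amber=1; Teal=1

The standard divisor is 4914387/24 ≈ 204766.125.
Standard quotas: Red 6.8430, Green 6.8581, Gold 6.1696, Blue 1.8987, Amber 0.7176, Teal 1.5130.
Lower quotas: Red 6, Green 6, Gold 6, Blue 1, Amber 0, Teal 1 (sum 20, leaving 4 seats).
Remainders in descending order: Blue 0.8987, Green 0.8581, Red 0.8430, Amber 0.7176, Teal 0.5130, Gold 0.1696.
The surplus seats go to Blue, Green, Red, Amber.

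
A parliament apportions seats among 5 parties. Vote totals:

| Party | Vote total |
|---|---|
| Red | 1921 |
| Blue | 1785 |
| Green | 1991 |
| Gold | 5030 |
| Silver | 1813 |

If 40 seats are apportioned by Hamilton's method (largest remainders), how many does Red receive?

6

The standard divisor is 12540/40 ≈ 313.5.
Standard quotas: Red 6.1276, Blue 5.6938, Green 6.3509, Gold 16.0447, Silver 5.7831.
Lower quotas: Red 6, Blue 5, Green 6, Gold 16, Silver 5 (sum 38, leaving 2 seats).
Remainders in descending order: Silver 0.7831, Blue 0.6938, Green 0.3509, Red 0.1276, Gold 0.0447.
The surplus seats go to Silver, Blue.
Red receives 6.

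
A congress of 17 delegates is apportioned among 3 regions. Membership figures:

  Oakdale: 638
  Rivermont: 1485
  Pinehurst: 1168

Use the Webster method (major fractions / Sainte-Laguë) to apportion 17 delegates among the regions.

Oakdale: 3; Rivermont: 8; Pinehurst: 6

Standard divisor 3291/17 ≈ 193.588; standard quotas: Oakdale 3.296, Rivermont 7.671, Pinehurst 6.033.
Rounding to the nearest integer gives Oakdale 3, Rivermont 8, Pinehurst 6 — total 17, matching the house size, so no adjustment is needed.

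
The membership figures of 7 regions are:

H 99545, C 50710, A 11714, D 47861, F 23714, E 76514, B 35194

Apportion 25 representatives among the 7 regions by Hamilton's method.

H 7, C 4, A 1, D 3, F 2, E 5, B 3

Total 345252; standard divisor 345252/25 ≈ 13810.08.
Standard quotas: H 7.2081, C 3.6720, A 0.8482, D 3.4657, F 1.7172, E 5.5404, B 2.5484.
Lower quotas: H 7, C 3, A 0, D 3, F 1, E 5, B 2 (sum 21, leaving 4 seats).
Remainders in descending order: A 0.8482, F 0.7172, C 0.6720, B 0.5484, E 0.5404, D 0.4657, H 0.2081.
Largest remainders: A, F, C, B receive the extra seats.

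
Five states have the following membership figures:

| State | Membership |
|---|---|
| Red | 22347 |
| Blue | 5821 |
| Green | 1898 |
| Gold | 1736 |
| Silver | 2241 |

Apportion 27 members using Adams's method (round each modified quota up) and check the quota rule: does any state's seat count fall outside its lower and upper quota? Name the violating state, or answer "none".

Standard quotas: Red 17.724, Blue 4.617, Green 1.505, Gold 1.377, Silver 1.777.
Adams allocation: Red 16, Blue 5, Green 2, Gold 2, Silver 2.
Red has quota 17.724 (lower 17, upper 18) but receives 16 — outside the quota interval.

Red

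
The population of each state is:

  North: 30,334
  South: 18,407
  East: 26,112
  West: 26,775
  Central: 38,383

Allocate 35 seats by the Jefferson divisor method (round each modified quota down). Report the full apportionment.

Standard divisor 140011/35 ≈ 4000.314; standard quotas: North 7.583, South 4.601, East 6.527, West 6.693, Central 9.595.
Rounding down gives 7, 4, 6, 6, 9 = 32 seats, so the divisor must be adjusted.
With modified divisor 3760: modified quotas North 8.068, South 4.895, East 6.945, West 7.121, Central 10.208.
Rounding down: North 8, South 4, East 6, West 7, Central 10 (total 35).

North 8; South 4; East 6; West 7; Central 10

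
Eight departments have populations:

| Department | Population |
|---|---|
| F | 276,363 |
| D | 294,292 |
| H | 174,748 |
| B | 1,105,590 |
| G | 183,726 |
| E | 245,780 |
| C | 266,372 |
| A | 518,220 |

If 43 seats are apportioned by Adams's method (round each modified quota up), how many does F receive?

4

Standard divisor 3065091/43 ≈ 71281.186; standard quotas: F 3.877, D 4.129, H 2.452, B 15.510, G 2.577, E 3.448, C 3.737, A 7.270.
Rounding up gives 4, 5, 3, 16, 3, 4, 4, 8 = 47 seats, so the divisor must be adjusted.
With modified divisor 80400: modified quotas F 3.437, D 3.660, H 2.173, B 13.751, G 2.285, E 3.057, C 3.313, A 6.446.
Rounding up: F 4, D 4, H 3, B 14, G 3, E 4, C 4, A 7 (total 43).
F receives 4.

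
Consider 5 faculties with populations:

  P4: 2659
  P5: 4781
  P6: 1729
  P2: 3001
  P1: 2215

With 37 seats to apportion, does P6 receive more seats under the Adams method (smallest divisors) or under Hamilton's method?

Adams

Adams: P4 7, P5 12, P6 5, P2 7, P1 6.
Hamilton: P4 7, P5 12, P6 4, P2 8, P1 6.
P6 gets 5 under Adams and 4 under Hamilton.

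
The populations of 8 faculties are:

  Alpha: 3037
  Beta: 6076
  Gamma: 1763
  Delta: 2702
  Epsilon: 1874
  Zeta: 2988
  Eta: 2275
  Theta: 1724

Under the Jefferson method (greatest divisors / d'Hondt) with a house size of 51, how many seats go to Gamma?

Standard divisor 22439/51 ≈ 439.98; standard quotas: Alpha 6.903, Beta 13.810, Gamma 4.007, Delta 6.141, Epsilon 4.259, Zeta 6.791, Eta 5.171, Theta 3.918.
Rounding down gives 6, 13, 4, 6, 4, 6, 5, 3 = 47 seats, so the divisor must be adjusted.
With modified divisor 420: modified quotas Alpha 7.231, Beta 14.467, Gamma 4.198, Delta 6.433, Epsilon 4.462, Zeta 7.114, Eta 5.417, Theta 4.105.
Rounding down: Alpha 7, Beta 14, Gamma 4, Delta 6, Epsilon 4, Zeta 7, Eta 5, Theta 4 (total 51).
Gamma receives 4.

4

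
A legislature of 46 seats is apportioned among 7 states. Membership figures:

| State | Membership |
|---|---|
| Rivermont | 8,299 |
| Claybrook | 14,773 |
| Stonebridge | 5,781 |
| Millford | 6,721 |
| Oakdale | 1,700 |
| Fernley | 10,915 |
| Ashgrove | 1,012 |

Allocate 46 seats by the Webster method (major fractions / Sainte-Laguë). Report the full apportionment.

Rivermont: 8, Claybrook: 14, Stonebridge: 5, Millford: 6, Oakdale: 2, Fernley: 10, Ashgrove: 1

Standard divisor 49201/46 ≈ 1069.587; standard quotas: Rivermont 7.759, Claybrook 13.812, Stonebridge 5.405, Millford 6.284, Oakdale 1.589, Fernley 10.205, Ashgrove 0.946.
Rounding to the nearest integer gives Rivermont 8, Claybrook 14, Stonebridge 5, Millford 6, Oakdale 2, Fernley 10, Ashgrove 1 — total 46, matching the house size, so no adjustment is needed.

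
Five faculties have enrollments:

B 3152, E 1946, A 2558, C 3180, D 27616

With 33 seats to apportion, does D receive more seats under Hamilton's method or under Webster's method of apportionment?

Hamilton: B 3, E 1, A 2, C 3, D 24.
Webster: B 3, E 2, A 2, C 3, D 23.
D gets 24 under Hamilton and 23 under Webster.

Hamilton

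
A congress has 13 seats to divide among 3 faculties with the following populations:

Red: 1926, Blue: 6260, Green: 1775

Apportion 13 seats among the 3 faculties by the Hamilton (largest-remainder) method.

Red=3, Blue=8, Green=2

Total 9961; standard divisor 9961/13 ≈ 766.231.
Standard quotas: Red 2.5136, Blue 8.1699, Green 2.3165.
Lower quotas: Red 2, Blue 8, Green 2 (sum 12, leaving 1 seat).
Remainders in descending order: Red 0.5136, Green 0.3165, Blue 0.1699.
The surplus seat goes to Red.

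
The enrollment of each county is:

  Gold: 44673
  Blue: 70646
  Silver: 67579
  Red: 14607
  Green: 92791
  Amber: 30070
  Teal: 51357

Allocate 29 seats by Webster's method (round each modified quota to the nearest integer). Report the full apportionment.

Standard divisor 371723/29 ≈ 12818.034; standard quotas: Gold 3.485, Blue 5.511, Silver 5.272, Red 1.140, Green 7.239, Amber 2.346, Teal 4.007.
Rounding to the nearest integer gives 3, 6, 5, 1, 7, 2, 4 = 28 seats, so the divisor must be adjusted.
With modified divisor 12600: modified quotas Gold 3.545, Blue 5.607, Silver 5.363, Red 1.159, Green 7.364, Amber 2.387, Teal 4.076.
Rounding to the nearest integer: Gold 4, Blue 6, Silver 5, Red 1, Green 7, Amber 2, Teal 4 (total 29).

Gold: 4; Blue: 6; Silver: 5; Red: 1; Green: 7; Amber: 2; Teal: 4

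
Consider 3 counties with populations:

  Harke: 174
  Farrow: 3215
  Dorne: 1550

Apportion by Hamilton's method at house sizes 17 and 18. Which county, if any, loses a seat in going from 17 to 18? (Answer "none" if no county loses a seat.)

Harke

At 17 seats: Harke 1, Farrow 11, Dorne 5.
At 18 seats: Harke 0, Farrow 12, Dorne 6.
Harke drops from 1 to 0.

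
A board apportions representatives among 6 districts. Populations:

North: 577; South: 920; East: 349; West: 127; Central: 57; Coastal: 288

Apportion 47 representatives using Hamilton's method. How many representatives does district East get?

The standard divisor is 2318/47 ≈ 49.319.
Standard quotas: North 11.699, South 18.654, East 7.076, West 2.575, Central 1.156, Coastal 5.840.
Lower quotas: North 11, South 18, East 7, West 2, Central 1, Coastal 5 (sum 44, leaving 3 seats).
Remainders in descending order: Coastal 0.840, North 0.699, South 0.654, West 0.575, Central 0.156, East 0.076.
Largest remainders: Coastal, North, South receive the extra seats.
East receives 7.

7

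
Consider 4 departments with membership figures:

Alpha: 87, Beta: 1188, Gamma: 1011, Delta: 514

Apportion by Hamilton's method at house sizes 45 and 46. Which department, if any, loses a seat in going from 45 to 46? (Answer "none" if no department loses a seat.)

At 45 seats: Alpha 2, Beta 19, Gamma 16, Delta 8.
At 46 seats: Alpha 1, Beta 20, Gamma 17, Delta 8.
Alpha drops from 2 to 1.

Alpha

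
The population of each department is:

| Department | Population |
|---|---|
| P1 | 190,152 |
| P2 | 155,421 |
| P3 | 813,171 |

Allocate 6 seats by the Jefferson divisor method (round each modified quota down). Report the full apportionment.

Standard divisor 1158744/6 ≈ 193124; standard quotas: P1 0.985, P2 0.805, P3 4.211.
Rounding down gives 0, 0, 4 = 4 seats, so the divisor must be adjusted.
With modified divisor 159000: modified quotas P1 1.196, P2 0.977, P3 5.114.
Rounding down: P1 1, P2 0, P3 5 (total 6).

P1=1; P2=0; P3=5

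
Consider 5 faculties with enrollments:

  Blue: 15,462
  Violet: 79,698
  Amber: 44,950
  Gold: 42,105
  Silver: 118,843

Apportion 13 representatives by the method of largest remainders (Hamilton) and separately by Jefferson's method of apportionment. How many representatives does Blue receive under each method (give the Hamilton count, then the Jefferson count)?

1 and 0

Hamilton: Blue 1, Violet 3, Amber 2, Gold 2, Silver 5.
Jefferson: Blue 0, Violet 4, Amber 2, Gold 2, Silver 5.
Blue gets 1 under Hamilton and 0 under Jefferson.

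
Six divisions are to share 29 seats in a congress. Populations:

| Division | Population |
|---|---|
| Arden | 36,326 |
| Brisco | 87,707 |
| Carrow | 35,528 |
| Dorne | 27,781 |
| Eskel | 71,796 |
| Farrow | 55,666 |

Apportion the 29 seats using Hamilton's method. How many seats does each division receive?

Arden 3, Brisco 8, Carrow 3, Dorne 3, Eskel 7, Farrow 5

The standard divisor is 314804/29 ≈ 10855.31.
Standard quotas: Arden 3.3464, Brisco 8.0796, Carrow 3.2729, Dorne 2.5592, Eskel 6.6139, Farrow 5.1280.
Lower quotas: Arden 3, Brisco 8, Carrow 3, Dorne 2, Eskel 6, Farrow 5 (sum 27, leaving 2 seats).
Remainders in descending order: Eskel 0.6139, Dorne 0.5592, Arden 0.3464, Carrow 0.2729, Farrow 0.1280, Brisco 0.0796.
Largest remainders: Eskel, Dorne receive the extra seats.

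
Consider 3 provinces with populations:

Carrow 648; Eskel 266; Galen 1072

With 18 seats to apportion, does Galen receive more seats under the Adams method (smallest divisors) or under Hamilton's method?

Hamilton

Adams: Carrow 6, Eskel 3, Galen 9.
Hamilton: Carrow 6, Eskel 2, Galen 10.
Galen gets 9 under Adams and 10 under Hamilton.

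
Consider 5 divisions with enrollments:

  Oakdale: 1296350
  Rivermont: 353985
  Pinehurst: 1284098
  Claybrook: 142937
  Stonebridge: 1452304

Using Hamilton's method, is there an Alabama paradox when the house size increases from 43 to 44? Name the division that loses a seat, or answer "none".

Rivermont

At 43 seats: Oakdale 12, Rivermont 4, Pinehurst 12, Claybrook 1, Stonebridge 14.
At 44 seats: Oakdale 13, Rivermont 3, Pinehurst 13, Claybrook 1, Stonebridge 14.
Rivermont drops from 4 to 3.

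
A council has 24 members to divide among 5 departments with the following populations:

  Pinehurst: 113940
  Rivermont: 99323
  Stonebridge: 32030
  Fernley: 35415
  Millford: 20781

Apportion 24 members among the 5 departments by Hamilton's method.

Pinehurst=9, Rivermont=8, Stonebridge=2, Fernley=3, Millford=2

Total 301489; standard divisor 301489/24 ≈ 12562.042.
Standard quotas: Pinehurst 9.0702, Rivermont 7.9066, Stonebridge 2.5497, Fernley 2.8192, Millford 1.6543.
Lower quotas: Pinehurst 9, Rivermont 7, Stonebridge 2, Fernley 2, Millford 1 (sum 21, leaving 3 seats).
Remainders in descending order: Rivermont 0.9066, Fernley 0.8192, Millford 0.6543, Stonebridge 0.5497, Pinehurst 0.0702.
The surplus seats go to Rivermont, Fernley, Millford.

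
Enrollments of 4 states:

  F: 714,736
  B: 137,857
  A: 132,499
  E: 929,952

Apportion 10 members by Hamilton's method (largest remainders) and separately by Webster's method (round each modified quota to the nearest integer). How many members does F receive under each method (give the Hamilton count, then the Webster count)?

Hamilton: F 4, B 1, A 0, E 5.
Webster: F 3, B 1, A 1, E 5.
F gets 4 under Hamilton and 3 under Webster.

4 and 3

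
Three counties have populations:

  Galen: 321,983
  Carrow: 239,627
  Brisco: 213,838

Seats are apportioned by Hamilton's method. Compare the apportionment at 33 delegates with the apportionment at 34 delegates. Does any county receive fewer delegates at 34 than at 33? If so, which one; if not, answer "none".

At 33 seats: Galen 14, Carrow 10, Brisco 9.
At 34 seats: Galen 14, Carrow 11, Brisco 9.
No county's allocation decreased.

none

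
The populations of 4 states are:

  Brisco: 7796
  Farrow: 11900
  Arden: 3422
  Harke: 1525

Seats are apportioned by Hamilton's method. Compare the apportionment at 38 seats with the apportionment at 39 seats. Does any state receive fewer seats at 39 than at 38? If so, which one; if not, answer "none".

Harke

At 38 seats: Brisco 12, Farrow 18, Arden 5, Harke 3.
At 39 seats: Brisco 12, Farrow 19, Arden 6, Harke 2.
Harke drops from 3 to 2.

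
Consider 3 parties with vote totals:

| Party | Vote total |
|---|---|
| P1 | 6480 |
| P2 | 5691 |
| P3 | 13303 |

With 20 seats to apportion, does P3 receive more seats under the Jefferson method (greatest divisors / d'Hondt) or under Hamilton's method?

Jefferson: P1 5, P2 4, P3 11.
Hamilton: P1 5, P2 5, P3 10.
P3 gets 11 under Jefferson and 10 under Hamilton.

Jefferson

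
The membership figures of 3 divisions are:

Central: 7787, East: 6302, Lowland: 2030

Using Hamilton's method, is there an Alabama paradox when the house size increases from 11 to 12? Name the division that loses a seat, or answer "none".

Lowland

At 11 seats: Central 5, East 4, Lowland 2.
At 12 seats: Central 6, East 5, Lowland 1.
Lowland drops from 2 to 1.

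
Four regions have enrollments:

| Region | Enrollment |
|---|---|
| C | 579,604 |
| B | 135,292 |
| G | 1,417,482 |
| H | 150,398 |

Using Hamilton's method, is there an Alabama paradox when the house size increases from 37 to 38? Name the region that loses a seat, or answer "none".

H

At 37 seats: C 9, B 2, G 23, H 3.
At 38 seats: C 10, B 2, G 24, H 2.
H drops from 3 to 2.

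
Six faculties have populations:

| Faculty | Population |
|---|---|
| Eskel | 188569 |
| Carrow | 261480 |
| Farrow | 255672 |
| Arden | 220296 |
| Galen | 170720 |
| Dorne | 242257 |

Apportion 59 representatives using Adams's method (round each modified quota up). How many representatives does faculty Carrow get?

11

Standard divisor 1338994/59 ≈ 22694.814; standard quotas: Eskel 8.309, Carrow 11.522, Farrow 11.266, Arden 9.707, Galen 7.522, Dorne 10.675.
Rounding up gives 9, 12, 12, 10, 8, 11 = 62 seats, so the divisor must be adjusted.
With modified divisor 24000: modified quotas Eskel 7.857, Carrow 10.895, Farrow 10.653, Arden 9.179, Galen 7.113, Dorne 10.094.
Rounding up: Eskel 8, Carrow 11, Farrow 11, Arden 10, Galen 8, Dorne 11 (total 59).
Carrow receives 11.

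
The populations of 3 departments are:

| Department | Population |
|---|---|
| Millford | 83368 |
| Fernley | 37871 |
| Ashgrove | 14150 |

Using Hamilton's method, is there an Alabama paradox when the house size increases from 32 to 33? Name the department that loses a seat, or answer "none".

At 32 seats: Millford 20, Fernley 9, Ashgrove 3.
At 33 seats: Millford 20, Fernley 9, Ashgrove 4.
No department's allocation decreased.

none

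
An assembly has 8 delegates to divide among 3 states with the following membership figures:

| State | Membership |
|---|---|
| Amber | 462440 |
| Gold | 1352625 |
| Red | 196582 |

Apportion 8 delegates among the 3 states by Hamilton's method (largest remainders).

Amber=2; Gold=5; Red=1

The standard divisor is 2011647/8 ≈ 251455.875.
Standard quotas: Amber 1.8391, Gold 5.3792, Red 0.7818.
Lower quotas: Amber 1, Gold 5, Red 0 (sum 6, leaving 2 seats).
Remainders in descending order: Amber 0.8391, Red 0.7818, Gold 0.3792.
The surplus seats go to Amber, Red.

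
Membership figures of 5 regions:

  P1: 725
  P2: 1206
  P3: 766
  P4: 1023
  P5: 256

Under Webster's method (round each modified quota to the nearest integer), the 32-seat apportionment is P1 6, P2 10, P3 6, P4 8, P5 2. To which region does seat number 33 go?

Priority for the next seat is population ÷ (current seats + 0.5).
Priorities: P1 111.538, P2 114.857, P3 117.846, P4 120.353, P5 102.400.
Highest priority: P4.

P4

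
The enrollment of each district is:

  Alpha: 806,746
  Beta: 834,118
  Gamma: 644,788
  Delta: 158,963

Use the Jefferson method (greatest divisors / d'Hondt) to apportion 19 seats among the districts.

Alpha 6; Beta 7; Gamma 5; Delta 1

Standard divisor 2444615/19 ≈ 128663.947; standard quotas: Alpha 6.270, Beta 6.483, Gamma 5.011, Delta 1.235.
Rounding down gives 6, 6, 5, 1 = 18 seats, so the divisor must be adjusted.
With modified divisor 117200: modified quotas Alpha 6.883, Beta 7.117, Gamma 5.502, Delta 1.356.
Rounding down: Alpha 6, Beta 7, Gamma 5, Delta 1 (total 19).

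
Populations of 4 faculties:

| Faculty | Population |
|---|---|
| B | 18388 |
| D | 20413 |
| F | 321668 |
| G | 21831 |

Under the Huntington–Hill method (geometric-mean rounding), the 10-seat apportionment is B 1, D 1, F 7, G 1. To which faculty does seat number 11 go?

Priority for the next seat is population ÷ (√(s·(s+1))).
Priorities: B 13002.279, D 14434.171, F 42984.695, G 15436.848.
Highest priority: F.

F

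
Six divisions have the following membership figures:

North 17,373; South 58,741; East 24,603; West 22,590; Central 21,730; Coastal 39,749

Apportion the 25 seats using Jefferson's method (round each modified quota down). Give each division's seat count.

Standard divisor 184786/25 ≈ 7391.44; standard quotas: North 2.350, South 7.947, East 3.329, West 3.056, Central 2.940, Coastal 5.378.
Rounding down gives 2, 7, 3, 3, 2, 5 = 22 seats, so the divisor must be adjusted.
With modified divisor 6600: modified quotas North 2.632, South 8.900, East 3.728, West 3.423, Central 3.292, Coastal 6.023.
Rounding down: North 2, South 8, East 3, West 3, Central 3, Coastal 6 (total 25).

North=2, South=8, East=3, West=3, Central=3, Coastal=6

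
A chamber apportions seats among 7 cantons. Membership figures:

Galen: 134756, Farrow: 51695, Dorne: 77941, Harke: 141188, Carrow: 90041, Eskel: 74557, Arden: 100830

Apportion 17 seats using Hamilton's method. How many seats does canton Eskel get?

The standard divisor is 671008/17 ≈ 39471.059.
Standard quotas: Galen 3.4140, Farrow 1.3097, Dorne 1.9746, Harke 3.5770, Carrow 2.2812, Eskel 1.8889, Arden 2.5545.
Lower quotas: Galen 3, Farrow 1, Dorne 1, Harke 3, Carrow 2, Eskel 1, Arden 2 (sum 13, leaving 4 seats).
Remainders in descending order: Dorne 0.9746, Eskel 0.8889, Harke 0.5770, Arden 0.5545, Galen 0.4140, Farrow 0.3097, Carrow 0.2812.
The surplus seats go to Dorne, Eskel, Harke, Arden.
Eskel receives 2.

2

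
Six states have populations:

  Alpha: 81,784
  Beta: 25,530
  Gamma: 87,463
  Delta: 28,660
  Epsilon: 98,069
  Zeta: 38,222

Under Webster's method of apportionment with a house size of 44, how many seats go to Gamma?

11

Standard divisor 359728/44 ≈ 8175.636; standard quotas: Alpha 10.003, Beta 3.123, Gamma 10.698, Delta 3.506, Epsilon 11.995, Zeta 4.675.
Rounding to the nearest integer gives 10, 3, 11, 4, 12, 5 = 45 seats, so the divisor must be adjusted.
With modified divisor 8300: modified quotas Alpha 9.853, Beta 3.076, Gamma 10.538, Delta 3.453, Epsilon 11.816, Zeta 4.605.
Rounding to the nearest integer: Alpha 10, Beta 3, Gamma 11, Delta 3, Epsilon 12, Zeta 5 (total 44).
Gamma receives 11.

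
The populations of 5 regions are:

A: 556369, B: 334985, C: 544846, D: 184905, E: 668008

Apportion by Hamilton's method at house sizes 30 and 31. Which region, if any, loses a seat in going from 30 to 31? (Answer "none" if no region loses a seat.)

At 30 seats: A 7, B 4, C 7, D 3, E 9.
At 31 seats: A 8, B 5, C 7, D 2, E 9.
D drops from 3 to 2.

D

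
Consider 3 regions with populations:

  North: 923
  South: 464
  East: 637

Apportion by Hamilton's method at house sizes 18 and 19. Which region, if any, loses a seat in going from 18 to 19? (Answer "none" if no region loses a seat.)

At 18 seats: North 8, South 4, East 6.
At 19 seats: North 9, South 4, East 6.
No region's allocation decreased.

none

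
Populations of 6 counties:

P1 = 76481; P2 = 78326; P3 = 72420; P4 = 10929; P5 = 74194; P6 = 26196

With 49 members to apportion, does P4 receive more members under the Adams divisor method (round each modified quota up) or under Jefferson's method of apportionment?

Adams: P1 11, P2 11, P3 10, P4 2, P5 11, P6 4.
Jefferson: P1 11, P2 11, P3 11, P4 1, P5 11, P6 4.
P4 gets 2 under Adams and 1 under Jefferson.

Adams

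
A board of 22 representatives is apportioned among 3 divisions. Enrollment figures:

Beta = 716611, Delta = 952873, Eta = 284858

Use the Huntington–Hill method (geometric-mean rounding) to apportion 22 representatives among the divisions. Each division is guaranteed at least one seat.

Beta=8, Delta=11, Eta=3

With divisor 87653: modified quotas Beta 8.176, Delta 10.871, Eta 3.250.
Geometric-mean thresholds: Beta √(8·9)=8.485, Delta √(10·11)=10.488, Eta √(3·4)=3.464.
Each quota rounded against its threshold gives Beta 8, Delta 11, Eta 3 (total 22).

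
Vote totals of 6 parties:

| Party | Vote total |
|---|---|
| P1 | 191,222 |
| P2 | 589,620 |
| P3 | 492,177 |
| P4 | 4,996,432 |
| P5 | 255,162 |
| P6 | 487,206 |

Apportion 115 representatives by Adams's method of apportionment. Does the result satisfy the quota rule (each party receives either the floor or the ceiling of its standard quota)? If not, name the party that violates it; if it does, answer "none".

Standard quotas: P1 3.136, P2 9.670, P3 8.072, P4 81.946, P5 4.185, P6 7.991.
Adams allocation: P1 4, P2 10, P3 8, P4 80, P5 5, P6 8.
P4 has quota 81.946 (lower 81, upper 82) but receives 80 — outside the quota interval.

P4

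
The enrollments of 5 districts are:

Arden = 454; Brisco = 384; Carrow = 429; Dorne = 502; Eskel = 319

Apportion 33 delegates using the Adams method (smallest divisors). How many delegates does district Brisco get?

Standard divisor 2088/33 ≈ 63.273; standard quotas: Arden 7.175, Brisco 6.069, Carrow 6.780, Dorne 7.934, Eskel 5.042.
Rounding up gives 8, 7, 7, 8, 6 = 36 seats, so the divisor must be adjusted.
With modified divisor 70: modified quotas Arden 6.486, Brisco 5.486, Carrow 6.129, Dorne 7.171, Eskel 4.557.
Rounding up: Arden 7, Brisco 6, Carrow 7, Dorne 8, Eskel 5 (total 33).
Brisco receives 6.

6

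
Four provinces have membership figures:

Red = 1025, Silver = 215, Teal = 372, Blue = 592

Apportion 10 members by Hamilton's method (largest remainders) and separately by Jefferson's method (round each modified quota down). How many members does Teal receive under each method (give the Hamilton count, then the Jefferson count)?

Hamilton: Red 4, Silver 1, Teal 2, Blue 3.
Jefferson: Red 5, Silver 1, Teal 1, Blue 3.
Teal gets 2 under Hamilton and 1 under Jefferson.

2 and 1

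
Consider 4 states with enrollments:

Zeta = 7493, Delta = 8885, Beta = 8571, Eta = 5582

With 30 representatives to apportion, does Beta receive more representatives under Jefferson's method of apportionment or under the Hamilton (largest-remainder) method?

Jefferson

Jefferson: Zeta 7, Delta 9, Beta 9, Eta 5.
Hamilton: Zeta 7, Delta 9, Beta 8, Eta 6.
Beta gets 9 under Jefferson and 8 under Hamilton.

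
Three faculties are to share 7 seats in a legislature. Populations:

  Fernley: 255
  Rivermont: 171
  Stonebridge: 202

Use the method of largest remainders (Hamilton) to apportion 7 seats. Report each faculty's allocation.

Standard divisor: 628 ÷ 7 ≈ 89.714.
Standard quotas: Fernley 2.842, Rivermont 1.906, Stonebridge 2.252.
Lower quotas: Fernley 2, Rivermont 1, Stonebridge 2 (sum 5, leaving 2 seats).
Remainders in descending order: Rivermont 0.906, Fernley 0.842, Stonebridge 0.252.
Largest remainders: Rivermont, Fernley receive the extra seats.

Fernley 3, Rivermont 2, Stonebridge 2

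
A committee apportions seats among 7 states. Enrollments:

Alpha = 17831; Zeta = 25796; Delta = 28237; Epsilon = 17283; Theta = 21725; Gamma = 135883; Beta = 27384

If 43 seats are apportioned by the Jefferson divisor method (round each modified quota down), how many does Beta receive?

4

Standard divisor 274139/43 ≈ 6375.326; standard quotas: Alpha 2.797, Zeta 4.046, Delta 4.429, Epsilon 2.711, Theta 3.408, Gamma 21.314, Beta 4.295.
Rounding down gives 2, 4, 4, 2, 3, 21, 4 = 40 seats, so the divisor must be adjusted.
With modified divisor 5800: modified quotas Alpha 3.074, Zeta 4.448, Delta 4.868, Epsilon 2.980, Theta 3.746, Gamma 23.428, Beta 4.721.
Rounding down: Alpha 3, Zeta 4, Delta 4, Epsilon 2, Theta 3, Gamma 23, Beta 4 (total 43).
Beta receives 4.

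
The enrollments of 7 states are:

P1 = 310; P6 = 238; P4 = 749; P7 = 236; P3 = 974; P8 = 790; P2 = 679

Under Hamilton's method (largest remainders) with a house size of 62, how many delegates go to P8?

12

Standard divisor: 3976 ÷ 62 ≈ 64.129.
Standard quotas: P1 4.834, P6 3.711, P4 11.680, P7 3.680, P3 15.188, P8 12.319, P2 10.588.
Lower quotas: P1 4, P6 3, P4 11, P7 3, P3 15, P8 12, P2 10 (sum 58, leaving 4 seats).
Remainders in descending order: P1 0.834, P6 0.711, P7 0.680, P4 0.680, P2 0.588, P8 0.319, P3 0.188.
The surplus seats go to P1, P6, P7, P4.
P8 receives 12.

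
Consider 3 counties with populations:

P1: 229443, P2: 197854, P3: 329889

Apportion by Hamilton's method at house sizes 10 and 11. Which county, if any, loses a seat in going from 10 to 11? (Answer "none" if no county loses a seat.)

At 10 seats: P1 3, P2 3, P3 4.
At 11 seats: P1 3, P2 3, P3 5.
No county's allocation decreased.

none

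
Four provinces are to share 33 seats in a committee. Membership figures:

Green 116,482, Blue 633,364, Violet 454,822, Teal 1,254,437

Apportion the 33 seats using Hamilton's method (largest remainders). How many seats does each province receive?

Green: 2; Blue: 8; Violet: 6; Teal: 17

Total 2459105; standard divisor 2459105/33 ≈ 74518.333.
Standard quotas: Green 1.5631, Blue 8.4994, Violet 6.1035, Teal 16.8339.
Lower quotas: Green 1, Blue 8, Violet 6, Teal 16 (sum 31, leaving 2 seats).
Remainders in descending order: Teal 0.8339, Green 0.5631, Blue 0.4994, Violet 0.1035.
Largest remainders: Teal, Green receive the extra seats.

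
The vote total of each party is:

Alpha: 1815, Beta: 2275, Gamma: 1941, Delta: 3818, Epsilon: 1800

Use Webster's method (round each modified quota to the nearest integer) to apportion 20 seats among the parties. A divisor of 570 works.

With modified divisor 570: modified quotas Alpha 3.184, Beta 3.991, Gamma 3.405, Delta 6.698, Epsilon 3.158.
Rounding to the nearest integer: Alpha 3, Beta 4, Gamma 3, Delta 7, Epsilon 3 (total 20).

Alpha 3, Beta 4, Gamma 3, Delta 7, Epsilon 3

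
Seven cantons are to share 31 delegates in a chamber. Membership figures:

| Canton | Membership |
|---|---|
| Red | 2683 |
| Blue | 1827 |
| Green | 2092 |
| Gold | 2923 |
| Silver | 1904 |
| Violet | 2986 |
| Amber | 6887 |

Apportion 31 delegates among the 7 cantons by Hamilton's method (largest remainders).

Red=4, Blue=3, Green=3, Gold=4, Silver=3, Violet=4, Amber=10

Standard divisor: 21302 ÷ 31 ≈ 687.161.
Standard quotas: Red 3.9045, Blue 2.6588, Green 3.0444, Gold 4.2537, Silver 2.7708, Violet 4.3454, Amber 10.0224.
Lower quotas: Red 3, Blue 2, Green 3, Gold 4, Silver 2, Violet 4, Amber 10 (sum 28, leaving 3 seats).
Remainders in descending order: Red 0.9045, Silver 0.7708, Blue 0.6588, Violet 0.3454, Gold 0.2537, Green 0.0444, Amber 0.0224.
Largest remainders: Red, Silver, Blue receive the extra seats.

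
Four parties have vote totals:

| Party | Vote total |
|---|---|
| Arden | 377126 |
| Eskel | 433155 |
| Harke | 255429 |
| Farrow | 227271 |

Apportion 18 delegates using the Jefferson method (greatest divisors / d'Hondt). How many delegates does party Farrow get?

3

Standard divisor 1292981/18 ≈ 71832.278; standard quotas: Arden 5.250, Eskel 6.030, Harke 3.556, Farrow 3.164.
Rounding down gives 5, 6, 3, 3 = 17 seats, so the divisor must be adjusted.
With modified divisor 63400: modified quotas Arden 5.948, Eskel 6.832, Harke 4.029, Farrow 3.585.
Rounding down: Arden 5, Eskel 6, Harke 4, Farrow 3 (total 18).
Farrow receives 3.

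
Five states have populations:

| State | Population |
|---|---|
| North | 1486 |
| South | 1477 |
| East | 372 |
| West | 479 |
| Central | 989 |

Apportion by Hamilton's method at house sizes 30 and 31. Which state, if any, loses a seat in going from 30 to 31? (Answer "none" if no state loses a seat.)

East

At 30 seats: North 9, South 9, East 3, West 3, Central 6.
At 31 seats: North 10, South 10, East 2, West 3, Central 6.
East drops from 3 to 2.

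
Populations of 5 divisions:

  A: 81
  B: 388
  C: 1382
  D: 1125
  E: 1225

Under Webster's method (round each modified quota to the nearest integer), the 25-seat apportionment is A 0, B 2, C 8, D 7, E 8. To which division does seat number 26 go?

Priority for the next seat is population ÷ (current seats + 0.5).
Priorities: A 162.000, B 155.200, C 162.588, D 150.000, E 144.118.
Highest priority: C.

C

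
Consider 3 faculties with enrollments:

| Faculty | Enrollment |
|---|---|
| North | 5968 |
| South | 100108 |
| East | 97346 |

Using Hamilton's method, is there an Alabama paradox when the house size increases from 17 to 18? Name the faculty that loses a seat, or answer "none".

At 17 seats: North 1, South 8, East 8.
At 18 seats: North 0, South 9, East 9.
North drops from 1 to 0.

North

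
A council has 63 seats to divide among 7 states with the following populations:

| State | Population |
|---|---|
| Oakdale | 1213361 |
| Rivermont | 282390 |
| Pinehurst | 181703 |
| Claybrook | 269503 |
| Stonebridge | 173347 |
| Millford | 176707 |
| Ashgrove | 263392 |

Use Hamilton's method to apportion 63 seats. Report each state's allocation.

Standard divisor: 2560403 ÷ 63 ≈ 40641.317.
Standard quotas: Oakdale 29.8554, Rivermont 6.9483, Pinehurst 4.4709, Claybrook 6.6313, Stonebridge 4.2653, Millford 4.3480, Ashgrove 6.4809.
Lower quotas: Oakdale 29, Rivermont 6, Pinehurst 4, Claybrook 6, Stonebridge 4, Millford 4, Ashgrove 6 (sum 59, leaving 4 seats).
Remainders in descending order: Rivermont 0.9483, Oakdale 0.8554, Claybrook 0.6313, Ashgrove 0.4809, Pinehurst 0.4709, Millford 0.3480, Stonebridge 0.2653.
The surplus seats go to Rivermont, Oakdale, Claybrook, Ashgrove.

Oakdale 30, Rivermont 7, Pinehurst 4, Claybrook 7, Stonebridge 4, Millford 4, Ashgrove 7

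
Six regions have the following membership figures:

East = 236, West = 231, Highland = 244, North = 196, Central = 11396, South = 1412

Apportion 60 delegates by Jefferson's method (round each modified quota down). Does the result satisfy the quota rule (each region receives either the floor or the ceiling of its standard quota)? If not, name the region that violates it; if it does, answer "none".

Standard quotas: East 1.032, West 1.011, Highland 1.067, North 0.857, Central 49.855, South 6.177.
Jefferson allocation: East 1, West 1, Highland 1, North 0, Central 51, South 6.
Central has quota 49.855 (lower 49, upper 50) but receives 51 — outside the quota interval.

Central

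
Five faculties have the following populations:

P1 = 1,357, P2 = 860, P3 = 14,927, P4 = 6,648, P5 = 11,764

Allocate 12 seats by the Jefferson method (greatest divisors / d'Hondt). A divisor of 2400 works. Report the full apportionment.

With modified divisor 2400: modified quotas P1 0.565, P2 0.358, P3 6.220, P4 2.770, P5 4.902.
Rounding down: P1 0, P2 0, P3 6, P4 2, P5 4 (total 12).

P1: 0, P2: 0, P3: 6, P4: 2, P5: 4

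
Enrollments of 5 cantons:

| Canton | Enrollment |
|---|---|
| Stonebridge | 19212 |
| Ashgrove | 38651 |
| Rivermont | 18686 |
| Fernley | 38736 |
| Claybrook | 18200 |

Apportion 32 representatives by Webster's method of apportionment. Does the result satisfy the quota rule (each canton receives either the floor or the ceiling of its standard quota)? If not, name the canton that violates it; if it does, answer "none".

none

Standard quotas: Stonebridge 4.606, Ashgrove 9.266, Rivermont 4.480, Fernley 9.286, Claybrook 4.363.
Webster allocation: Stonebridge 5, Ashgrove 9, Rivermont 5, Fernley 9, Claybrook 4.
Every allocation lies between the lower and upper quota.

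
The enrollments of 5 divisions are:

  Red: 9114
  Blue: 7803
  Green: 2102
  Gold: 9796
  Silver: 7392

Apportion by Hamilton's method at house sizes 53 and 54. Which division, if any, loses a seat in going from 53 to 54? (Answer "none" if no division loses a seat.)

At 53 seats: Red 13, Blue 12, Green 3, Gold 14, Silver 11.
At 54 seats: Red 13, Blue 12, Green 3, Gold 15, Silver 11.
No division's allocation decreased.

none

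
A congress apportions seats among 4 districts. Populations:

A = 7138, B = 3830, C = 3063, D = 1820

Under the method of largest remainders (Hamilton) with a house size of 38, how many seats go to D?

Total 15851; standard divisor 15851/38 ≈ 417.132.
Standard quotas: A 17.1121, B 9.1818, C 7.3430, D 4.3631.
Lower quotas: A 17, B 9, C 7, D 4 (sum 37, leaving 1 seat).
Remainders in descending order: D 0.3631, C 0.3430, B 0.1818, A 0.1121.
Largest remainder: D receives the extra seat.
D receives 5.

5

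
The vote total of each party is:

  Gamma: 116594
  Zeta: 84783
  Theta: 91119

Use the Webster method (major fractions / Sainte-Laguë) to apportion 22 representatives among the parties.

Gamma: 9; Zeta: 6; Theta: 7

Standard divisor 292496/22 ≈ 13295.273; standard quotas: Gamma 8.770, Zeta 6.377, Theta 6.853.
Rounding to the nearest integer gives Gamma 9, Zeta 6, Theta 7 — total 22, matching the house size, so no adjustment is needed.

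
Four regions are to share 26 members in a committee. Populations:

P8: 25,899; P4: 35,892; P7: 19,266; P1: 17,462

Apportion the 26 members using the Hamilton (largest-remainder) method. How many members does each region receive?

Standard divisor: 98519 ÷ 26 ≈ 3789.192.
Standard quotas: P8 6.8350, P4 9.4722, P7 5.0845, P1 4.6084.
Lower quotas: P8 6, P4 9, P7 5, P1 4 (sum 24, leaving 2 seats).
Remainders in descending order: P8 0.8350, P1 0.6084, P4 0.4722, P7 0.0845.
The surplus seats go to P8, P1.

P8: 7, P4: 9, P7: 5, P1: 5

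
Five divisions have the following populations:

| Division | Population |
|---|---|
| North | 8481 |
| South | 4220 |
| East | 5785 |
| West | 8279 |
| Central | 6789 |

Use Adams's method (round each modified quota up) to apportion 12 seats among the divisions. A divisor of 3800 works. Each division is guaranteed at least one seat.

With modified divisor 3800: modified quotas North 2.232, South 1.111, East 1.522, West 2.179, Central 1.787.
Rounding up: North 3, South 2, East 2, West 3, Central 2 (total 12).

North 3, South 2, East 2, West 3, Central 2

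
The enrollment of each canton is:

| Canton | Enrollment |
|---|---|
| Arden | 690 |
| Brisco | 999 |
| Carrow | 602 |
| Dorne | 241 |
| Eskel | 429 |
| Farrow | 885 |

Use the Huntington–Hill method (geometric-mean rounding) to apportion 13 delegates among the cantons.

Arden 2, Brisco 3, Carrow 2, Dorne 1, Eskel 2, Farrow 3

With divisor 296: modified quotas Arden 2.331, Brisco 3.375, Carrow 2.034, Dorne 0.814, Eskel 1.449, Farrow 2.990.
Geometric-mean thresholds: Arden √(2·3)=2.449, Brisco √(3·4)=3.464, Carrow √(2·3)=2.449, Dorne (min 1), Eskel √(1·2)=1.414, Farrow √(2·3)=2.449.
Each quota rounded against its threshold gives Arden 2, Brisco 3, Carrow 2, Dorne 1, Eskel 2, Farrow 3 (total 13).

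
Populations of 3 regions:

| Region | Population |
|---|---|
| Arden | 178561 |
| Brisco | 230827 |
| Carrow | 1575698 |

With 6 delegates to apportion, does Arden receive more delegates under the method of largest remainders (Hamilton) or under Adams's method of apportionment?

Hamilton: Arden 0, Brisco 1, Carrow 5.
Adams: Arden 1, Brisco 1, Carrow 4.
Arden gets 0 under Hamilton and 1 under Adams.

Adams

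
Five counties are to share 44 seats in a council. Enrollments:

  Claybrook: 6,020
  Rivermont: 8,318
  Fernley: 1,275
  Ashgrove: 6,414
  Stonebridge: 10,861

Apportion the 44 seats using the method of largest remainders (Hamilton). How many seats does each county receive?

Standard divisor: 32888 ÷ 44 ≈ 747.455.
Standard quotas: Claybrook 8.0540, Rivermont 11.1284, Fernley 1.7058, Ashgrove 8.5811, Stonebridge 14.5306.
Lower quotas: Claybrook 8, Rivermont 11, Fernley 1, Ashgrove 8, Stonebridge 14 (sum 42, leaving 2 seats).
Remainders in descending order: Fernley 0.7058, Ashgrove 0.5811, Stonebridge 0.5306, Rivermont 0.1284, Claybrook 0.0540.
Largest remainders: Fernley, Ashgrove receive the extra seats.

Claybrook: 8; Rivermont: 11; Fernley: 2; Ashgrove: 9; Stonebridge: 14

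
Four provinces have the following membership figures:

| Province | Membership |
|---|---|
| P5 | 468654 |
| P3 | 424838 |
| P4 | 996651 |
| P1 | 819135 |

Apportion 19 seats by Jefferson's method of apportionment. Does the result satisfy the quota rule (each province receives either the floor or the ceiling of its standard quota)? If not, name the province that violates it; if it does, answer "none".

Standard quotas: P5 3.287, P3 2.979, P4 6.989, P1 5.745.
Jefferson allocation: P5 3, P3 3, P4 7, P1 6.
Every allocation lies between the lower and upper quota.

none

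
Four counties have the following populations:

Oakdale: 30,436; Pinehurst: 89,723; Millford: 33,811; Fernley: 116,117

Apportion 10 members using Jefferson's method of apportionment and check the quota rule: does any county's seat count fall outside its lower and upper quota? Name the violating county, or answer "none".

Standard quotas: Oakdale 1.127, Pinehurst 3.322, Millford 1.252, Fernley 4.299.
Jefferson allocation: Oakdale 1, Pinehurst 3, Millford 1, Fernley 5.
Every allocation lies between the lower and upper quota.

none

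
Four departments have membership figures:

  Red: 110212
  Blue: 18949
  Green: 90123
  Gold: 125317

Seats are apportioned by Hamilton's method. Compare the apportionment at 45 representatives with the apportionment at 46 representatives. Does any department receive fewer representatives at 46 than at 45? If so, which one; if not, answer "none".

Blue

At 45 seats: Red 14, Blue 3, Green 12, Gold 16.
At 46 seats: Red 15, Blue 2, Green 12, Gold 17.
Blue drops from 3 to 2.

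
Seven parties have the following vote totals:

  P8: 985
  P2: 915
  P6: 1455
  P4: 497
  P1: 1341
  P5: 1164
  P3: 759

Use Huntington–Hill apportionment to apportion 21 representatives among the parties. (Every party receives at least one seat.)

P8: 3, P2: 3, P6: 4, P4: 2, P1: 4, P5: 3, P3: 2

With divisor 344: modified quotas P8 2.863, P2 2.660, P6 4.230, P4 1.445, P1 3.898, P5 3.384, P3 2.206.
Geometric-mean thresholds: P8 √(2·3)=2.449, P2 √(2·3)=2.449, P6 √(4·5)=4.472, P4 √(1·2)=1.414, P1 √(3·4)=3.464, P5 √(3·4)=3.464, P3 √(2·3)=2.449.
Each quota rounded against its threshold gives P8 3, P2 3, P6 4, P4 2, P1 4, P5 3, P3 2 (total 21).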